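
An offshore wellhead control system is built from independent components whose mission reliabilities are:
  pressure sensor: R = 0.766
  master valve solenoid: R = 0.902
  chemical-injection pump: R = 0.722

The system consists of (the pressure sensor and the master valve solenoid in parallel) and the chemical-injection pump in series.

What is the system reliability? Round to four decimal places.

0.7054

Parallel (pressure sensor and master valve solenoid): 1 − (1 − 0.766000)(1 − 0.902000) = 0.977068
Series ([0.977068] and chemical-injection pump): 0.977068 × 0.722000 = 0.7054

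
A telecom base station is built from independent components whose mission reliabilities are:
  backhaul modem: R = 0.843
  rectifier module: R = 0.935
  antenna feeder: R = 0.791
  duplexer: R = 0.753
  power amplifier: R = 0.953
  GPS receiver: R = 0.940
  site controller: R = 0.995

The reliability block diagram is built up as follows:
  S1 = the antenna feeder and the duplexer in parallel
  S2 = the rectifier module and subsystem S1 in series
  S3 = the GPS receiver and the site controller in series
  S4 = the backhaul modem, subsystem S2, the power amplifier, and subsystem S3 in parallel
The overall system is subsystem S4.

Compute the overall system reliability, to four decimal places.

0.9999

Parallel (antenna feeder and duplexer): 1 − (1 − 0.791000)(1 − 0.753000) = 0.948377
Series (rectifier module and [0.948377]): 0.935000 × 0.948377 = 0.886732
Series (GPS receiver and site controller): 0.940000 × 0.995000 = 0.935300
Parallel (backhaul modem, [0.886732], power amplifier, and [0.935300]): 1 − (1 − 0.843000)(1 − 0.886732)(1 − 0.953000)(1 − 0.935300) = 0.9999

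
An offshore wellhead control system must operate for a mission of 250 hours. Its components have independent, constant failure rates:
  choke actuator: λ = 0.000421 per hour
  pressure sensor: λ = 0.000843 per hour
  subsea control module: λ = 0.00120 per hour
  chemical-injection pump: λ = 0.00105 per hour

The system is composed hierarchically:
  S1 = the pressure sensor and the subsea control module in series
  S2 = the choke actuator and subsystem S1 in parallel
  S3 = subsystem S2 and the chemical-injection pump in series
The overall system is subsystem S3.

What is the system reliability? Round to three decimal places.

R(choke actuator) = exp(−0.000421 × 250) = 0.90010
R(pressure sensor) = exp(−0.000843 × 250) = 0.80998
R(subsea control module) = exp(−0.00120 × 250) = 0.74082
R(chemical-injection pump) = exp(−0.00105 × 250) = 0.76913
Series (pressure sensor and subsea control module): 0.80998 × 0.74082 = 0.60005
Parallel (choke actuator and [0.60005]): 1 − (1 − 0.90010)(1 − 0.60005) = 0.96004
Series ([0.96004] and chemical-injection pump): 0.96004 × 0.76913 = 0.738

0.738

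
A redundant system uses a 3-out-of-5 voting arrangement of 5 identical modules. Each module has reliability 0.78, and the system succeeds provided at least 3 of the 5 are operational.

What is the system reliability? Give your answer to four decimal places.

0.9256

R = Σ_{i=3}^{5} C(5,i) p^i (1−p)^{5−i} with p = 0.78
C(5,3)·0.78^3·0.22^2 = 0.229683
C(5,4)·0.78^4·0.22^1 = 0.407166
C(5,5)·0.78^5·0.22^0 = 0.288717
Sum = 0.9256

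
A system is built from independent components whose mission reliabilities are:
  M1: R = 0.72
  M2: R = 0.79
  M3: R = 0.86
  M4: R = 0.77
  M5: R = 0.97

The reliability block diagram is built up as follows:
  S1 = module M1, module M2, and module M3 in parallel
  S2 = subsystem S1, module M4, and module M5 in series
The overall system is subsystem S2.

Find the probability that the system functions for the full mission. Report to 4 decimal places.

Parallel (M1, M2, and M3): 1 − (1 − 0.720000)(1 − 0.790000)(1 − 0.860000) = 0.991768
Series ([0.991768], M4, and M5): 0.991768 × 0.770000 × 0.970000 = 0.7408

0.7408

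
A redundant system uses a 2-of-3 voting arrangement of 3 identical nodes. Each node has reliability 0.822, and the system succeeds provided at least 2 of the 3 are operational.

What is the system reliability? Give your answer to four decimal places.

0.9162

R = Σ_{i=2}^{3} C(3,i) p^i (1−p)^{3−i} with p = 0.822
C(3,2)·0.822^2·0.178^1 = 0.360815
C(3,3)·0.822^3·0.178^0 = 0.555412
Sum = 0.9162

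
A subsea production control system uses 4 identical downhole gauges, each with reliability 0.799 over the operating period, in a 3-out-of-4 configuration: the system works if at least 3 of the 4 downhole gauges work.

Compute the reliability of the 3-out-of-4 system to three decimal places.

0.818

R = Σ_{i=3}^{4} C(4,i) p^i (1−p)^{4−i} with p = 0.799
C(4,3)·0.799^3·0.201^1 = 0.41011
C(4,4)·0.799^4·0.201^0 = 0.40756
Sum = 0.818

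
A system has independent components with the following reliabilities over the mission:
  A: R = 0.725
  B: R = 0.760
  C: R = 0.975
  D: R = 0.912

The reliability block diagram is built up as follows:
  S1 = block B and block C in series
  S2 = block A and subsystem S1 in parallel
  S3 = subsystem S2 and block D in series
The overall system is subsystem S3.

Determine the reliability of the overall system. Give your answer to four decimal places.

0.8470

Series (B and C): 0.760000 × 0.975000 = 0.741000
Parallel (A and [0.741000]): 1 − (1 − 0.725000)(1 − 0.741000) = 0.928775
Series ([0.928775] and D): 0.928775 × 0.912000 = 0.8470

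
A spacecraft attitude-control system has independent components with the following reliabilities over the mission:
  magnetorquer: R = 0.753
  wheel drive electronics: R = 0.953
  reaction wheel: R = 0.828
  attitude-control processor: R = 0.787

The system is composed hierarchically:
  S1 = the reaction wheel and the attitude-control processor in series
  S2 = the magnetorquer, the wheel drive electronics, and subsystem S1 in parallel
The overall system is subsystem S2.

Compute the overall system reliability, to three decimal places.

0.996

Series (reaction wheel and attitude-control processor): 0.82800 × 0.78700 = 0.65164
Parallel (magnetorquer, wheel drive electronics, and [0.65164]): 1 − (1 − 0.75300)(1 − 0.95300)(1 − 0.65164) = 0.996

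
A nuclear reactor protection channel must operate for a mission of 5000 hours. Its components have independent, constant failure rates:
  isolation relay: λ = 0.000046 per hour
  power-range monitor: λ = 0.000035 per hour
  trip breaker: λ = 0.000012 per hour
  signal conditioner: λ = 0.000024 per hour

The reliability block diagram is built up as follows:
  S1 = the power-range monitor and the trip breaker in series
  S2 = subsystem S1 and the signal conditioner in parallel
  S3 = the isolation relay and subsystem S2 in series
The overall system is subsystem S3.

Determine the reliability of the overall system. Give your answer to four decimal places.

R(isolation relay) = exp(−0.000046 × 5000) = 0.794534
R(power-range monitor) = exp(−0.000035 × 5000) = 0.839457
R(trip breaker) = exp(−0.000012 × 5000) = 0.941765
R(signal conditioner) = exp(−0.000024 × 5000) = 0.886920
Series (power-range monitor and trip breaker): 0.839457 × 0.941765 = 0.790571
Parallel ([0.790571] and signal conditioner): 1 − (1 − 0.790571)(1 − 0.886920) = 0.976318
Series (isolation relay and [0.976318]): 0.794534 × 0.976318 = 0.7757

0.7757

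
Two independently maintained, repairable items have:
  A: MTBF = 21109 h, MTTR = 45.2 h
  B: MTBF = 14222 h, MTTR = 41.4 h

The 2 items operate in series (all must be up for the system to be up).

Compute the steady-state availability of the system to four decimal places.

A(A) = MTBF/(MTBF+MTTR) = 21109/(21109+45.2) = 0.997863
A(B) = MTBF/(MTBF+MTTR) = 14222/(14222+41.4) = 0.997097
Series availability: 0.997863 × 0.997097 = 0.9950

0.9950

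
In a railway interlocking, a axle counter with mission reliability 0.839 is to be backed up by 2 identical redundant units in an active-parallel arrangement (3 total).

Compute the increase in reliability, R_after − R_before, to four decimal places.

R_before = 0.839
R_after = 1 − (1 − 0.839)^3 = 0.9958
ΔR = 0.9958 − 0.839 = 0.1568

0.1568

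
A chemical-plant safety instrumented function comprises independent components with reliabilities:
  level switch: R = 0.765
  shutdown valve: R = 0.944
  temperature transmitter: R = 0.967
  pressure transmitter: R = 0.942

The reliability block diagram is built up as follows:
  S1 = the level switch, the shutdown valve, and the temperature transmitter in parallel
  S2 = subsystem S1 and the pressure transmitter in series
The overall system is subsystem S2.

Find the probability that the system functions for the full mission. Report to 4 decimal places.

Parallel (level switch, shutdown valve, and temperature transmitter): 1 − (1 − 0.765000)(1 − 0.944000)(1 − 0.967000) = 0.999566
Series ([0.999566] and pressure transmitter): 0.999566 × 0.942000 = 0.9416

0.9416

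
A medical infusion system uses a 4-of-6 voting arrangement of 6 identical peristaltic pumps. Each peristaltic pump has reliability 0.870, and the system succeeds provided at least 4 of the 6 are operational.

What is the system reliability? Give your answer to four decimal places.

R = Σ_{i=4}^{6} C(6,i) p^i (1−p)^{6−i} with p = 0.870
C(6,4)·0.870^4·0.130^2 = 0.145230
C(6,5)·0.870^5·0.130^1 = 0.388768
C(6,6)·0.870^6·0.130^0 = 0.433626
Sum = 0.9676

0.9676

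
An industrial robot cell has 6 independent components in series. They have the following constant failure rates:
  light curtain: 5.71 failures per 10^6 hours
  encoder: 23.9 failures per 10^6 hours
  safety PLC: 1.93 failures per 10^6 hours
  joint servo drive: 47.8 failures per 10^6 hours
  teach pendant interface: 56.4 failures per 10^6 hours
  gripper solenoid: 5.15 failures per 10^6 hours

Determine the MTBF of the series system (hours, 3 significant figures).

Series of exponential components: λ_sys = Σ λ_i
λ_sys = 0.00000571 + 0.0000239 + 0.00000193 + 0.0000478 + 0.0000564 + 0.00000515 = 1.4089e-04 /h
MTBF = 1 / λ_sys = 7100 h

7100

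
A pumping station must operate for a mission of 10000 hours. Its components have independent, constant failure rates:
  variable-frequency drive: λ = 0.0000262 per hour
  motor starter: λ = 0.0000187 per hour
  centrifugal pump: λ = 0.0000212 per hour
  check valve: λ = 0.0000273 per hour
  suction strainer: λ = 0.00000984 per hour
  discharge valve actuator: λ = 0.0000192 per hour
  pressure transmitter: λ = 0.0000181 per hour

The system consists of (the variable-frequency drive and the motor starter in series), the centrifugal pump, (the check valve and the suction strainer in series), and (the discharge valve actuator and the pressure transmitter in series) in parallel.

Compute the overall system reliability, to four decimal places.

0.9933

R(variable-frequency drive) = exp(−0.0000262 × 10000) = 0.769511
R(motor starter) = exp(−0.0000187 × 10000) = 0.829444
R(centrifugal pump) = exp(−0.0000212 × 10000) = 0.808965
R(check valve) = exp(−0.0000273 × 10000) = 0.761093
R(suction strainer) = exp(−0.00000984 × 10000) = 0.906286
R(discharge valve actuator) = exp(−0.0000192 × 10000) = 0.825307
R(pressure transmitter) = exp(−0.0000181 × 10000) = 0.834435
Series (variable-frequency drive and motor starter): 0.769511 × 0.829444 = 0.638266
Series (check valve and suction strainer): 0.761093 × 0.906286 = 0.689768
Series (discharge valve actuator and pressure transmitter): 0.825307 × 0.834435 = 0.688665
Parallel ([0.638266], centrifugal pump, [0.689768], and [0.688665]): 1 − (1 − 0.638266)(1 − 0.808965)(1 − 0.689768)(1 − 0.688665) = 0.9933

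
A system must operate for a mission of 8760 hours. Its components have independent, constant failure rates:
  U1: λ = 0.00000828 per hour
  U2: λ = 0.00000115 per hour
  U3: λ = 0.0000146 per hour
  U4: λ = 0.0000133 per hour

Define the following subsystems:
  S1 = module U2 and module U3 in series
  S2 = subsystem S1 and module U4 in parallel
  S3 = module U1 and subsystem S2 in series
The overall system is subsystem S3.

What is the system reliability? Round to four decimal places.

0.9169

R(U1) = exp(−0.00000828 × 8760) = 0.930035
R(U2) = exp(−0.00000115 × 8760) = 0.989977
R(U3) = exp(−0.0000146 × 8760) = 0.879945
R(U4) = exp(−0.0000133 × 8760) = 0.890023
Series (U2 and U3): 0.989977 × 0.879945 = 0.871125
Parallel ([0.871125] and U4): 1 − (1 − 0.871125)(1 − 0.890023) = 0.985827
Series (U1 and [0.985827]): 0.930035 × 0.985827 = 0.9169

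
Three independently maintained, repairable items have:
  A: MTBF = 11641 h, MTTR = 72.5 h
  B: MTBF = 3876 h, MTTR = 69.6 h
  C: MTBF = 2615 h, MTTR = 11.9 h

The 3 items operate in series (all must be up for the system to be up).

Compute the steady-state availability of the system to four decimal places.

A(A) = MTBF/(MTBF+MTTR) = 11641/(11641+72.5) = 0.993811
A(B) = MTBF/(MTBF+MTTR) = 3876/(3876+69.6) = 0.982360
A(C) = MTBF/(MTBF+MTTR) = 2615/(2615+11.9) = 0.995470
Series availability: 0.993811 × 0.982360 × 0.995470 = 0.9719

0.9719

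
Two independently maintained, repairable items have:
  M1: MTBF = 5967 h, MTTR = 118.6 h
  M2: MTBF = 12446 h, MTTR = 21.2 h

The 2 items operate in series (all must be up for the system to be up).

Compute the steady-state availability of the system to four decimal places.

A(M1) = MTBF/(MTBF+MTTR) = 5967/(5967+118.6) = 0.980511
A(M2) = MTBF/(MTBF+MTTR) = 12446/(12446+21.2) = 0.998300
Series availability: 0.980511 × 0.998300 = 0.9788

0.9788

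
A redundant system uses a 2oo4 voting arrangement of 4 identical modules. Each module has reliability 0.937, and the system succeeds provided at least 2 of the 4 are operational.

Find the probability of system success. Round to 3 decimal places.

0.999

R = Σ_{i=2}^{4} C(4,i) p^i (1−p)^{4−i} with p = 0.937
C(4,2)·0.937^2·0.063^2 = 0.02091
C(4,3)·0.937^3·0.063^1 = 0.20731
C(4,4)·0.937^4·0.063^0 = 0.77083
Sum = 0.999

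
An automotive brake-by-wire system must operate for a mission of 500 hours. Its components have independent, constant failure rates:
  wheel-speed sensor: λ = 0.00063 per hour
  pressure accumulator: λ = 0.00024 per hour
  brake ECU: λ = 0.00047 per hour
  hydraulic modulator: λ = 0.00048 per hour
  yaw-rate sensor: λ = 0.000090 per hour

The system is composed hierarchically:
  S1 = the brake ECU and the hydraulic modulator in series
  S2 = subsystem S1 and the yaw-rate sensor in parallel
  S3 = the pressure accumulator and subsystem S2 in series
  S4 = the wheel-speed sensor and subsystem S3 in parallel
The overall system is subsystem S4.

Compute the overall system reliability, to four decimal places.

R(wheel-speed sensor) = exp(−0.00063 × 500) = 0.729789
R(pressure accumulator) = exp(−0.00024 × 500) = 0.886920
R(brake ECU) = exp(−0.00047 × 500) = 0.790571
R(hydraulic modulator) = exp(−0.00048 × 500) = 0.786628
R(yaw-rate sensor) = exp(−0.000090 × 500) = 0.955997
Series (brake ECU and hydraulic modulator): 0.790571 × 0.786628 = 0.621885
Parallel ([0.621885] and yaw-rate sensor): 1 − (1 − 0.621885)(1 − 0.955997) = 0.983362
Series (pressure accumulator and [0.983362]): 0.886920 × 0.983362 = 0.872163
Parallel (wheel-speed sensor and [0.872163]): 1 − (1 − 0.729789)(1 − 0.872163) = 0.9655

0.9655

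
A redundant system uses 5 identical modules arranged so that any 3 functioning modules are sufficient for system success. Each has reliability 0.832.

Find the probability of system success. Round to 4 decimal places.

0.9637

R = Σ_{i=3}^{5} C(5,i) p^i (1−p)^{5−i} with p = 0.832
C(5,3)·0.832^3·0.168^2 = 0.162551
C(5,4)·0.832^4·0.168^1 = 0.402506
C(5,5)·0.832^5·0.168^0 = 0.398673
Sum = 0.9637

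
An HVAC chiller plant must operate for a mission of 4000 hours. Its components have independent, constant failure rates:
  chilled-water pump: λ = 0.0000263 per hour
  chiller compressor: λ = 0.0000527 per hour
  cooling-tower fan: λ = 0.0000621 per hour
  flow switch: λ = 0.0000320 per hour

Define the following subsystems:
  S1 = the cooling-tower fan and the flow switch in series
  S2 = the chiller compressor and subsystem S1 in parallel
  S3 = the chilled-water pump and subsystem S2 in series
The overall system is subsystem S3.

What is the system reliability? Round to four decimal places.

0.8465

R(chilled-water pump) = exp(−0.0000263 × 4000) = 0.900144
R(chiller compressor) = exp(−0.0000527 × 4000) = 0.809936
R(cooling-tower fan) = exp(−0.0000621 × 4000) = 0.780048
R(flow switch) = exp(−0.0000320 × 4000) = 0.879853
Series (cooling-tower fan and flow switch): 0.780048 × 0.879853 = 0.686328
Parallel (chiller compressor and [0.686328]): 1 − (1 − 0.809936)(1 − 0.686328) = 0.940382
Series (chilled-water pump and [0.940382]): 0.900144 × 0.940382 = 0.8465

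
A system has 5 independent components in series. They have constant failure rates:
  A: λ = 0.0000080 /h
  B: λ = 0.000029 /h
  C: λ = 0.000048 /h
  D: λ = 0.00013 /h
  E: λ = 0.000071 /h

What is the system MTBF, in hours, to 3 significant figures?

Series of exponential components: λ_sys = Σ λ_i
λ_sys = 0.0000080 + 0.000029 + 0.000048 + 0.00013 + 0.000071 = 2.8600e-04 /h
MTBF = 1 / λ_sys = 3500 h

3500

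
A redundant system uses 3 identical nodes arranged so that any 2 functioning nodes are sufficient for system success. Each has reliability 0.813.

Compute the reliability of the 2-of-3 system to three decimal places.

R = Σ_{i=2}^{3} C(3,i) p^i (1−p)^{3−i} with p = 0.813
C(3,2)·0.813^2·0.187^1 = 0.37080
C(3,3)·0.813^3·0.187^0 = 0.53737
Sum = 0.908

0.908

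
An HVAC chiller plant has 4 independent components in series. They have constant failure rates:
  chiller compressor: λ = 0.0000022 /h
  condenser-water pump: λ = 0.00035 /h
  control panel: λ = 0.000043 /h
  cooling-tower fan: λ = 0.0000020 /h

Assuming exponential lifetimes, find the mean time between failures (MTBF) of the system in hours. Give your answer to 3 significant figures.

Series of exponential components: λ_sys = Σ λ_i
λ_sys = 0.0000022 + 0.00035 + 0.000043 + 0.0000020 = 3.9720e-04 /h
MTBF = 1 / λ_sys = 2520 h

2520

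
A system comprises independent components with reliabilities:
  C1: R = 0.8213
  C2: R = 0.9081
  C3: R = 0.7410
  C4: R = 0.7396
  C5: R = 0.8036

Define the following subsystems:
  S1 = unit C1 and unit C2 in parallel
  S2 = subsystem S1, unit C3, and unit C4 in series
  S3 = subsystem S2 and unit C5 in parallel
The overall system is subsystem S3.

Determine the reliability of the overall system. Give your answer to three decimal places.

Parallel (C1 and C2): 1 − (1 − 0.82130)(1 − 0.90810) = 0.98358
Series ([0.98358], C3, and C4): 0.98358 × 0.74100 × 0.73960 = 0.53904
Parallel ([0.53904] and C5): 1 − (1 − 0.53904)(1 − 0.80360) = 0.909

0.909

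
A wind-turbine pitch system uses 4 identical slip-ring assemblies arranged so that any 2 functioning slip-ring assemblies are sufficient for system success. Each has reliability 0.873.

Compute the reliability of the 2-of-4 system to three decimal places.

R = Σ_{i=2}^{4} C(4,i) p^i (1−p)^{4−i} with p = 0.873
C(4,2)·0.873^2·0.127^2 = 0.07375
C(4,3)·0.873^3·0.127^1 = 0.33799
C(4,4)·0.873^4·0.127^0 = 0.58084
Sum = 0.993

0.993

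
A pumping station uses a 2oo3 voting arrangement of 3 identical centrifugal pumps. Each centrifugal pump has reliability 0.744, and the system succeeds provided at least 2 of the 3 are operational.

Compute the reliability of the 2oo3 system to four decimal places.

R = Σ_{i=2}^{3} C(3,i) p^i (1−p)^{3−i} with p = 0.744
C(3,2)·0.744^2·0.256^1 = 0.425116
C(3,3)·0.744^3·0.256^0 = 0.411831
Sum = 0.8369

0.8369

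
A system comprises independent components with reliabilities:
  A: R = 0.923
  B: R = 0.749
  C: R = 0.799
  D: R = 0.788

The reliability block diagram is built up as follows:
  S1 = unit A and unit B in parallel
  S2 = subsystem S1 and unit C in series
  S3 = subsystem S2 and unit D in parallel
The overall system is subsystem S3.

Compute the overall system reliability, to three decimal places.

Parallel (A and B): 1 − (1 − 0.92300)(1 − 0.74900) = 0.98067
Series ([0.98067] and C): 0.98067 × 0.79900 = 0.78356
Parallel ([0.78356] and D): 1 − (1 − 0.78356)(1 − 0.78800) = 0.954

0.954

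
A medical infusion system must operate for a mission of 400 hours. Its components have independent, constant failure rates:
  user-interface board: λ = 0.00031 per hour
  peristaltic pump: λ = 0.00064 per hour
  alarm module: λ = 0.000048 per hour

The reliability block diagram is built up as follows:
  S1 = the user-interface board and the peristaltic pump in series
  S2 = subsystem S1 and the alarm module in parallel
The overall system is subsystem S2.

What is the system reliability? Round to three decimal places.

0.994

R(user-interface board) = exp(−0.00031 × 400) = 0.88338
R(peristaltic pump) = exp(−0.00064 × 400) = 0.77414
R(alarm module) = exp(−0.000048 × 400) = 0.98098
Series (user-interface board and peristaltic pump): 0.88338 × 0.77414 = 0.68386
Parallel ([0.68386] and alarm module): 1 − (1 − 0.68386)(1 − 0.98098) = 0.994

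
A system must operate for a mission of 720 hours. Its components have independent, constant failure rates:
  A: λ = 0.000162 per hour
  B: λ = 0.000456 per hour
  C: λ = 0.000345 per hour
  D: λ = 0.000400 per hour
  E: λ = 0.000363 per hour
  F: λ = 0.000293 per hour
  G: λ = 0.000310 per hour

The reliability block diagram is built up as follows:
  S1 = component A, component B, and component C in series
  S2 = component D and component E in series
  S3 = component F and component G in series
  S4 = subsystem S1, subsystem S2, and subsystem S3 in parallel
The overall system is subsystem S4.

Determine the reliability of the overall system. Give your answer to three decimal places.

0.926

R(A) = exp(−0.000162 × 720) = 0.88991
R(B) = exp(−0.000456 × 720) = 0.72013
R(C) = exp(−0.000345 × 720) = 0.78005
R(D) = exp(−0.000400 × 720) = 0.74976
R(E) = exp(−0.000363 × 720) = 0.77000
R(F) = exp(−0.000293 × 720) = 0.80981
R(G) = exp(−0.000310 × 720) = 0.79995
Series (A, B, and C): 0.88991 × 0.72013 × 0.78005 = 0.49990
Series (D and E): 0.74976 × 0.77000 = 0.57732
Series (F and G): 0.80981 × 0.79995 = 0.64781
Parallel ([0.49990], [0.57732], and [0.64781]): 1 − (1 − 0.49990)(1 − 0.57732)(1 − 0.64781) = 0.926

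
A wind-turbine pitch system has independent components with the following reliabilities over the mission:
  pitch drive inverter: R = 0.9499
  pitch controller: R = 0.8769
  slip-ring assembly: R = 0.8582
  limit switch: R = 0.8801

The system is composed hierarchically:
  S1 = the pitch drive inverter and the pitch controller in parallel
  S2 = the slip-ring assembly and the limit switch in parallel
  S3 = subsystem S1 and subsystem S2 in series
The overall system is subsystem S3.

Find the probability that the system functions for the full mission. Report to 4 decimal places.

Parallel (pitch drive inverter and pitch controller): 1 − (1 − 0.949900)(1 − 0.876900) = 0.993833
Parallel (slip-ring assembly and limit switch): 1 − (1 − 0.858200)(1 − 0.880100) = 0.982998
Series ([0.993833] and [0.982998]): 0.993833 × 0.982998 = 0.9769

0.9769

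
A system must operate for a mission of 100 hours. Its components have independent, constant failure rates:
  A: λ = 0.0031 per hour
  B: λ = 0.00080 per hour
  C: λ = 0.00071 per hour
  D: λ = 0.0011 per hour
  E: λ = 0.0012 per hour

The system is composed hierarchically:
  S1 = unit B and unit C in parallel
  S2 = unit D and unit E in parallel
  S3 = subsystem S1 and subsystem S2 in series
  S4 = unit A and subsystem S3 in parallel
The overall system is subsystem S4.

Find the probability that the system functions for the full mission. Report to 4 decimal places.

R(A) = exp(−0.0031 × 100) = 0.733447
R(B) = exp(−0.00080 × 100) = 0.923116
R(C) = exp(−0.00071 × 100) = 0.931462
R(D) = exp(−0.0011 × 100) = 0.895834
R(E) = exp(−0.0012 × 100) = 0.886920
Parallel (B and C): 1 − (1 − 0.923116)(1 − 0.931462) = 0.994731
Parallel (D and E): 1 − (1 − 0.895834)(1 − 0.886920) = 0.988221
Series ([0.994731] and [0.988221]): 0.994731 × 0.988221 = 0.983014
Parallel (A and [0.983014]): 1 − (1 − 0.733447)(1 − 0.983014) = 0.9955

0.9955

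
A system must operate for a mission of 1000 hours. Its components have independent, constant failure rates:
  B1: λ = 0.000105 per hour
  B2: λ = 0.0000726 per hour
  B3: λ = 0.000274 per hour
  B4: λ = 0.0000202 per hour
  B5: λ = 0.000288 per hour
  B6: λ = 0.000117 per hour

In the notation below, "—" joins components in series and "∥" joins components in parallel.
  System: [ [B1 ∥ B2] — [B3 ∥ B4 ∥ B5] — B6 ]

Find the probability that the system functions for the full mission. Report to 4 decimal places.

R(B1) = exp(−0.000105 × 1000) = 0.900325
R(B2) = exp(−0.0000726 × 1000) = 0.929973
R(B3) = exp(−0.000274 × 1000) = 0.760332
R(B4) = exp(−0.0000202 × 1000) = 0.980003
R(B5) = exp(−0.000288 × 1000) = 0.749762
R(B6) = exp(−0.000117 × 1000) = 0.889585
Parallel (B1 and B2): 1 − (1 − 0.900325)(1 − 0.929973) = 0.993020
Parallel (B3, B4, and B5): 1 − (1 − 0.760332)(1 − 0.980003)(1 − 0.749762) = 0.998801
Series ([0.993020], [0.998801], and B6): 0.993020 × 0.998801 × 0.889585 = 0.8823

0.8823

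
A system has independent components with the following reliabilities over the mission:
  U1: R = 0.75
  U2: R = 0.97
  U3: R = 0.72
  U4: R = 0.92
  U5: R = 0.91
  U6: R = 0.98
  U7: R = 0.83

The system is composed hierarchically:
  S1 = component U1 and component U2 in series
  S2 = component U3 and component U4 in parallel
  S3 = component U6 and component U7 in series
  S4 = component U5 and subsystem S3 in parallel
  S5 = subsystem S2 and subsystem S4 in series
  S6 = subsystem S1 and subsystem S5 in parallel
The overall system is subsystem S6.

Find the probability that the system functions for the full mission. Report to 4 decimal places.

0.9894

Series (U1 and U2): 0.750000 × 0.970000 = 0.727500
Parallel (U3 and U4): 1 − (1 − 0.720000)(1 − 0.920000) = 0.977600
Series (U6 and U7): 0.980000 × 0.830000 = 0.813400
Parallel (U5 and [0.813400]): 1 − (1 − 0.910000)(1 − 0.813400) = 0.983206
Series ([0.977600] and [0.983206]): 0.977600 × 0.983206 = 0.961182
Parallel ([0.727500] and [0.961182]): 1 − (1 − 0.727500)(1 − 0.961182) = 0.9894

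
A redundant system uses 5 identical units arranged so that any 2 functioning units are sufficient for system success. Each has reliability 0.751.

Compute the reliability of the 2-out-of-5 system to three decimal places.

R = Σ_{i=2}^{5} C(5,i) p^i (1−p)^{5−i} with p = 0.751
C(5,2)·0.751^2·0.249^3 = 0.08707
C(5,3)·0.751^3·0.249^2 = 0.26261
C(5,4)·0.751^4·0.249^1 = 0.39603
C(5,5)·0.751^5·0.249^0 = 0.23889
Sum = 0.985

0.985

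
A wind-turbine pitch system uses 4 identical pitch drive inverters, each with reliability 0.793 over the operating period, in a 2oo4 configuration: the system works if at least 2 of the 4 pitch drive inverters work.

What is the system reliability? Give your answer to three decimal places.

R = Σ_{i=2}^{4} C(4,i) p^i (1−p)^{4−i} with p = 0.793
C(4,2)·0.793^2·0.207^2 = 0.16167
C(4,3)·0.793^3·0.207^1 = 0.41290
C(4,4)·0.793^4·0.207^0 = 0.39545
Sum = 0.970

0.970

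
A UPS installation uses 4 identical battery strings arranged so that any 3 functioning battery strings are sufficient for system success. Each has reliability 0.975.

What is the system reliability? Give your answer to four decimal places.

0.9964

R = Σ_{i=3}^{4} C(4,i) p^i (1−p)^{4−i} with p = 0.975
C(4,3)·0.975^3·0.025^1 = 0.092686
C(4,4)·0.975^4·0.025^0 = 0.903688
Sum = 0.9964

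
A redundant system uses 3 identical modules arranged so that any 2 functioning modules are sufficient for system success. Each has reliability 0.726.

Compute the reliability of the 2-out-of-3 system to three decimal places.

0.816

R = Σ_{i=2}^{3} C(3,i) p^i (1−p)^{3−i} with p = 0.726
C(3,2)·0.726^2·0.274^1 = 0.43326
C(3,3)·0.726^3·0.274^0 = 0.38266
Sum = 0.816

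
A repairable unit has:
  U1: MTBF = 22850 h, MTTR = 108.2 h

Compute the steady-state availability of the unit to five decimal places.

A(U1) = MTBF/(MTBF+MTTR) = 22850/(22850+108.2) = 0.99529

0.99529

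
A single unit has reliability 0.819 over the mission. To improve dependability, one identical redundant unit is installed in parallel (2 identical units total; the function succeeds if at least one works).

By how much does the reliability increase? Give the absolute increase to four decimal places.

R_before = 0.819
R_after = 1 − (1 − 0.819)^2 = 0.9672
ΔR = 0.9672 − 0.819 = 0.1482

0.1482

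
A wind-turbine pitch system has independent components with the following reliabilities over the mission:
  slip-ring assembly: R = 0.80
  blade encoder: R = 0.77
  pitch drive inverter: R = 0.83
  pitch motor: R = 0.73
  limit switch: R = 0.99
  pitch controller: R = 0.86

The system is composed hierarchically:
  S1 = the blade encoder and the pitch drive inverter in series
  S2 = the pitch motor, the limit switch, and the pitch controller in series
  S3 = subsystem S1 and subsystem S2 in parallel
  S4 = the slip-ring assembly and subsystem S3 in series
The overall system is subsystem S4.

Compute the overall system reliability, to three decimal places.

0.691

Series (blade encoder and pitch drive inverter): 0.77000 × 0.83000 = 0.63910
Series (pitch motor, limit switch, and pitch controller): 0.73000 × 0.99000 × 0.86000 = 0.62152
Parallel ([0.63910] and [0.62152]): 1 − (1 − 0.63910)(1 − 0.62152) = 0.86341
Series (slip-ring assembly and [0.86341]): 0.80000 × 0.86341 = 0.691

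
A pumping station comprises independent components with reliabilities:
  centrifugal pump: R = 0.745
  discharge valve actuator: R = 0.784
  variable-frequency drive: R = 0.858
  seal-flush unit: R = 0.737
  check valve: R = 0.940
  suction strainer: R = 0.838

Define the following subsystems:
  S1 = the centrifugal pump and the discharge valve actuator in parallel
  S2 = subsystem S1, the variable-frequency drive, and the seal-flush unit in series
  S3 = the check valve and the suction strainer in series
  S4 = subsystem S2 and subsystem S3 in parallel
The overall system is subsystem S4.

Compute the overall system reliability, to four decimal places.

0.9146

Parallel (centrifugal pump and discharge valve actuator): 1 − (1 − 0.745000)(1 − 0.784000) = 0.944920
Series ([0.944920], variable-frequency drive, and seal-flush unit): 0.944920 × 0.858000 × 0.737000 = 0.597516
Series (check valve and suction strainer): 0.940000 × 0.838000 = 0.787720
Parallel ([0.597516] and [0.787720]): 1 − (1 − 0.597516)(1 − 0.787720) = 0.9146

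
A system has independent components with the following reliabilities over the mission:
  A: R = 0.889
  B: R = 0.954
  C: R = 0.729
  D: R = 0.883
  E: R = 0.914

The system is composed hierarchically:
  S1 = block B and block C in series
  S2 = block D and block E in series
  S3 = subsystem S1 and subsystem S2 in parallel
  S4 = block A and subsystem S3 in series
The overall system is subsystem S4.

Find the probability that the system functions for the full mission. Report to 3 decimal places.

Series (B and C): 0.95400 × 0.72900 = 0.69547
Series (D and E): 0.88300 × 0.91400 = 0.80706
Parallel ([0.69547] and [0.80706]): 1 − (1 − 0.69547)(1 − 0.80706) = 0.94124
Series (A and [0.94124]): 0.88900 × 0.94124 = 0.837

0.837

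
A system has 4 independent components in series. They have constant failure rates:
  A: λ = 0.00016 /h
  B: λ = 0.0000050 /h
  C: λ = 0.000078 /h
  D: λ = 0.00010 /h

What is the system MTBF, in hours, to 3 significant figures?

2920

Series of exponential components: λ_sys = Σ λ_i
λ_sys = 0.00016 + 0.0000050 + 0.000078 + 0.00010 = 3.4300e-04 /h
MTBF = 1 / λ_sys = 2920 h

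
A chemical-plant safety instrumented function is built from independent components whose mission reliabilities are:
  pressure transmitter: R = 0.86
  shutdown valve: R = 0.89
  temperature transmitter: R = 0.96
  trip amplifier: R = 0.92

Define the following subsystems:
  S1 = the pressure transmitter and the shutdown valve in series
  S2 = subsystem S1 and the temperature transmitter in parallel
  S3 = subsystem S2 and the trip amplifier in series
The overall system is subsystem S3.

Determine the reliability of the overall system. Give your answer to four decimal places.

Series (pressure transmitter and shutdown valve): 0.860000 × 0.890000 = 0.765400
Parallel ([0.765400] and temperature transmitter): 1 − (1 − 0.765400)(1 − 0.960000) = 0.990616
Series ([0.990616] and trip amplifier): 0.990616 × 0.920000 = 0.9114

0.9114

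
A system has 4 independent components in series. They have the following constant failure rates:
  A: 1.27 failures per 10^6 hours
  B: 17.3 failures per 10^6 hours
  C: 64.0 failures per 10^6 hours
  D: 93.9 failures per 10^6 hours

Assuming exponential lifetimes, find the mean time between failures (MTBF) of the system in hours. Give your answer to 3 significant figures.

5670

Series of exponential components: λ_sys = Σ λ_i
λ_sys = 0.00000127 + 0.0000173 + 0.0000640 + 0.0000939 = 1.7647e-04 /h
MTBF = 1 / λ_sys = 5670 h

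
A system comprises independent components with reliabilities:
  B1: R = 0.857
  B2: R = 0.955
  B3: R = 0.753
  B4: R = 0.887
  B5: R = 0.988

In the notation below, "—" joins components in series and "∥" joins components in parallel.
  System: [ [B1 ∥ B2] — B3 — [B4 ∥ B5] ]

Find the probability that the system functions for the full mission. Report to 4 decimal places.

Parallel (B1 and B2): 1 − (1 − 0.857000)(1 − 0.955000) = 0.993565
Parallel (B4 and B5): 1 − (1 − 0.887000)(1 − 0.988000) = 0.998644
Series ([0.993565], B3, and [0.998644]): 0.993565 × 0.753000 × 0.998644 = 0.7471

0.7471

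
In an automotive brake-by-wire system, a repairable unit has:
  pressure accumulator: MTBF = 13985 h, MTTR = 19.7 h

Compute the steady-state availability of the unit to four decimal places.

A(pressure accumulator) = MTBF/(MTBF+MTTR) = 13985/(13985+19.7) = 0.9986

0.9986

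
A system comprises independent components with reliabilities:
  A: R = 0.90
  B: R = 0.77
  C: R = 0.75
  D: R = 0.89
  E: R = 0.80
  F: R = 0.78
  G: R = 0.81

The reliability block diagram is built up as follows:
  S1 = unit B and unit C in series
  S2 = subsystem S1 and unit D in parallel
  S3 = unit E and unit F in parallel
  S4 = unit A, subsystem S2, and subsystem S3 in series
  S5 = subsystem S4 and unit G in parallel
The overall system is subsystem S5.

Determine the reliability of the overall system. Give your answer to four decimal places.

0.9659

Series (B and C): 0.770000 × 0.750000 = 0.577500
Parallel ([0.577500] and D): 1 − (1 − 0.577500)(1 − 0.890000) = 0.953525
Parallel (E and F): 1 − (1 − 0.800000)(1 − 0.780000) = 0.956000
Series (A, [0.953525], and [0.956000]): 0.900000 × 0.953525 × 0.956000 = 0.820413
Parallel ([0.820413] and G): 1 − (1 − 0.820413)(1 − 0.810000) = 0.9659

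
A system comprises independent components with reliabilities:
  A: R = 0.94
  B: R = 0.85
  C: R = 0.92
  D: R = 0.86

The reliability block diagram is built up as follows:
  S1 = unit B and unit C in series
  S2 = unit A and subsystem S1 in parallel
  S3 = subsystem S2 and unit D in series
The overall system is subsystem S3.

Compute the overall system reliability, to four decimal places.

Series (B and C): 0.850000 × 0.920000 = 0.782000
Parallel (A and [0.782000]): 1 − (1 − 0.940000)(1 − 0.782000) = 0.986920
Series ([0.986920] and D): 0.986920 × 0.860000 = 0.8488

0.8488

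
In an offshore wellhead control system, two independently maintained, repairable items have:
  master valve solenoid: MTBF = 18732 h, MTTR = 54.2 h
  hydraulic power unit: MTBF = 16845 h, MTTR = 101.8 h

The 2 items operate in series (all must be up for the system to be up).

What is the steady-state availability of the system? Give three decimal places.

A(master valve solenoid) = MTBF/(MTBF+MTTR) = 18732/(18732+54.2) = 0.997115
A(hydraulic power unit) = MTBF/(MTBF+MTTR) = 16845/(16845+101.8) = 0.993993
Series availability: 0.997115 × 0.993993 = 0.991

0.991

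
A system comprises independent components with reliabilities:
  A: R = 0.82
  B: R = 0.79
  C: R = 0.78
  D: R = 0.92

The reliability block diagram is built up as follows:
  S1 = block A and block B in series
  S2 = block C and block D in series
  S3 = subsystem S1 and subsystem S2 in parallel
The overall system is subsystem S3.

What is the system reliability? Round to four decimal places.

0.9005

Series (A and B): 0.820000 × 0.790000 = 0.647800
Series (C and D): 0.780000 × 0.920000 = 0.717600
Parallel ([0.647800] and [0.717600]): 1 − (1 − 0.647800)(1 − 0.717600) = 0.9005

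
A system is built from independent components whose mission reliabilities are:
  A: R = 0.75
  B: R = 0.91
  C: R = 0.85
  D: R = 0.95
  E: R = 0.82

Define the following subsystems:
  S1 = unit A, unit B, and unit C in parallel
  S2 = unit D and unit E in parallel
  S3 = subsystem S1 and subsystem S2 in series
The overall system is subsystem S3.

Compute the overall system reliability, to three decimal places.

0.988

Parallel (A, B, and C): 1 − (1 − 0.75000)(1 − 0.91000)(1 − 0.85000) = 0.99663
Parallel (D and E): 1 − (1 − 0.95000)(1 − 0.82000) = 0.99100
Series ([0.99663] and [0.99100]): 0.99663 × 0.99100 = 0.988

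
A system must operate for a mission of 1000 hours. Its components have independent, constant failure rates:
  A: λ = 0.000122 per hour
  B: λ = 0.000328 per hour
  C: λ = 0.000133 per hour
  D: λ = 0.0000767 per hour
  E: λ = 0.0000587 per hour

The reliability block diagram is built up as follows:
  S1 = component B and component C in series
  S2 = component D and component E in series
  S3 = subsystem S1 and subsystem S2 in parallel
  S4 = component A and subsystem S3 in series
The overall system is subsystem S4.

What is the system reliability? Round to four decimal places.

R(A) = exp(−0.000122 × 1000) = 0.885148
R(B) = exp(−0.000328 × 1000) = 0.720363
R(C) = exp(−0.000133 × 1000) = 0.875465
R(D) = exp(−0.0000767 × 1000) = 0.926168
R(E) = exp(−0.0000587 × 1000) = 0.942990
Series (B and C): 0.720363 × 0.875465 = 0.630653
Series (D and E): 0.926168 × 0.942990 = 0.873367
Parallel ([0.630653] and [0.873367]): 1 − (1 − 0.630653)(1 − 0.873367) = 0.953228
Series (A and [0.953228]): 0.885148 × 0.953228 = 0.8437

0.8437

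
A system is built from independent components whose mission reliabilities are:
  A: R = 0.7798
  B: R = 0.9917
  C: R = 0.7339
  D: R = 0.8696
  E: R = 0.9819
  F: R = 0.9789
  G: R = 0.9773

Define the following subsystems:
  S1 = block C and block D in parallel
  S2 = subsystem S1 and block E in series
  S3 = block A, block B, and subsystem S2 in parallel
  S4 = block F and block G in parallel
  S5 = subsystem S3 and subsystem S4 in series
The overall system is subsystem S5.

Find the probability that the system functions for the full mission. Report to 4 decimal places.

0.9994

Parallel (C and D): 1 − (1 − 0.733900)(1 − 0.869600) = 0.965301
Series ([0.965301] and E): 0.965301 × 0.981900 = 0.947829
Parallel (A, B, and [0.947829]): 1 − (1 − 0.779800)(1 − 0.991700)(1 − 0.947829) = 0.999905
Parallel (F and G): 1 − (1 − 0.978900)(1 − 0.977300) = 0.999521
Series ([0.999905] and [0.999521]): 0.999905 × 0.999521 = 0.9994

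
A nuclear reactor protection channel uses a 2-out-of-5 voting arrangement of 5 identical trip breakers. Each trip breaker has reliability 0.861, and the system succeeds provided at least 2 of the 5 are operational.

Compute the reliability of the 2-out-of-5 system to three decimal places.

R = Σ_{i=2}^{5} C(5,i) p^i (1−p)^{5−i} with p = 0.861
C(5,2)·0.861^2·0.139^3 = 0.01991
C(5,3)·0.861^3·0.139^2 = 0.12332
C(5,4)·0.861^4·0.139^1 = 0.38194
C(5,5)·0.861^5·0.139^0 = 0.47317
Sum = 0.998

0.998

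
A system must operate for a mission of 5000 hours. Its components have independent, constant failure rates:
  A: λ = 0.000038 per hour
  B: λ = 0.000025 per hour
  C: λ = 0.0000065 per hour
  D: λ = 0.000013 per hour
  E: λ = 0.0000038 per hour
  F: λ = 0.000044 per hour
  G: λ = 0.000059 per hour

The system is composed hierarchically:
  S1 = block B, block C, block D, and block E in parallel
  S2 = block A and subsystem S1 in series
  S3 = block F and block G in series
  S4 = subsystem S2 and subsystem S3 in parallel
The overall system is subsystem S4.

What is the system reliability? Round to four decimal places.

0.9303

R(A) = exp(−0.000038 × 5000) = 0.826959
R(B) = exp(−0.000025 × 5000) = 0.882497
R(C) = exp(−0.0000065 × 5000) = 0.968022
R(D) = exp(−0.000013 × 5000) = 0.937067
R(E) = exp(−0.0000038 × 5000) = 0.981179
R(F) = exp(−0.000044 × 5000) = 0.802519
R(G) = exp(−0.000059 × 5000) = 0.744532
Parallel (B, C, D, and E): 1 − (1 − 0.882497)(1 − 0.968022)(1 − 0.937067)(1 − 0.981179) = 0.999996
Series (A and [0.999996]): 0.826959 × 0.999996 = 0.826956
Series (F and G): 0.802519 × 0.744532 = 0.597501
Parallel ([0.826956] and [0.597501]): 1 − (1 − 0.826956)(1 − 0.597501) = 0.9303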